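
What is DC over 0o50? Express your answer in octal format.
Convert DC (Roman numeral) → 500 + 100 = 600 (decimal)
Convert 0o50 (octal) → 5×8 = 40 (decimal)
Compute 600 ÷ 40 = 15
Convert 15 (decimal) → 15 = 1×8 + 7 → 0o17 (octal)
0o17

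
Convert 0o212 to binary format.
Convert 0o212 (octal) → 2×64 + 1×8 + 2 = 138 (decimal)
Convert 138 (decimal) → 138 = 128 + 8 + 2 → 0b10001010 (binary)
0b10001010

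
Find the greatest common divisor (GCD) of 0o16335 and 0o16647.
Convert 0o16335 (octal) → 1×4096 + 6×512 + 3×64 + 3×8 + 5 = 7389 (decimal)
Convert 0o16647 (octal) → 1×4096 + 6×512 + 6×64 + 4×8 + 7 = 7591 (decimal)
Compute gcd(7389, 7591) = 1
1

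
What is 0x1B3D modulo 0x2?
Convert 0x1B3D (hexadecimal) → 1×4096 + 11×256 + 3×16 + 13 = 6973 (decimal)
Convert 0x2 (hexadecimal) → 2 (decimal)
Compute 6973 mod 2 = 1
1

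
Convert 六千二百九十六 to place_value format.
Convert 六千二百九十六 (Chinese numeral) → 6×1000 + 2×100 + 9×10 + 6 = 6296 (decimal)
Convert 6296 (decimal) → 6296 = 6×1000 + 2×100 + 9×10 + 6 → 6 thousands, 2 hundreds, 9 tens, 6 ones (place-value notation)
6 thousands, 2 hundreds, 9 tens, 6 ones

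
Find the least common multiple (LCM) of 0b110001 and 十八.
Convert 0b110001 (binary) → 32 + 16 + 1 = 49 (decimal)
Convert 十八 (Chinese numeral) → 1×10 + 8 = 18 (decimal)
Compute lcm(49, 18) = 882
882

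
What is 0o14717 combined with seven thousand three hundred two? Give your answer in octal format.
Convert 0o14717 (octal) → 1×4096 + 4×512 + 7×64 + 1×8 + 7 = 6607 (decimal)
Convert seven thousand three hundred two (English words) → 7×1000 + 3×100 + 2 = 7302 (decimal)
Compute 6607 + 7302 = 13909
Convert 13909 (decimal) → 13909 = 3×4096 + 3×512 + 1×64 + 2×8 + 5 → 0o33125 (octal)
0o33125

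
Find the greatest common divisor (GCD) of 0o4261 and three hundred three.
Convert 0o4261 (octal) → 4×512 + 2×64 + 6×8 + 1 = 2225 (decimal)
Convert three hundred three (English words) → 3×100 + 3 = 303 (decimal)
Compute gcd(2225, 303) = 1
1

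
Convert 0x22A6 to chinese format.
Convert 0x22A6 (hexadecimal) → 2×4096 + 2×256 + 10×16 + 6 = 8870 (decimal)
Convert 8870 (decimal) → 8870 = 8×1000 + 8×100 + 7×10 → 八千八百七十 (Chinese numeral)
八千八百七十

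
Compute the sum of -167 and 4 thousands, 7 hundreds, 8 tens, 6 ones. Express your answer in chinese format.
Convert 4 thousands, 7 hundreds, 8 tens, 6 ones (place-value notation) → 4×1000 + 7×100 + 8×10 + 6 = 4786 (decimal)
Compute -167 + 4786 = 4619
Convert 4619 (decimal) → 4619 = 4×1000 + 6×100 + 1×10 + 9 → 四千六百一十九 (Chinese numeral)
四千六百一十九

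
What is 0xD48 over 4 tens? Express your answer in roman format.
Convert 0xD48 (hexadecimal) → 13×256 + 4×16 + 8 = 3400 (decimal)
Convert 4 tens (place-value notation) → 4×10 = 40 (decimal)
Compute 3400 ÷ 40 = 85
Convert 85 (decimal) → 85 = 50 + 10 + 10 + 10 + 5 → LXXXV (Roman numeral)
LXXXV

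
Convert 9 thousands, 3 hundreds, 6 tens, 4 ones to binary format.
Convert 9 thousands, 3 hundreds, 6 tens, 4 ones (place-value notation) → 9×1000 + 3×100 + 6×10 + 4 = 9364 (decimal)
Convert 9364 (decimal) → 9364 = 8192 + 1024 + 128 + 16 + 4 → 0b10010010010100 (binary)
0b10010010010100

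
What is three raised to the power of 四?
Convert three (English words) → 3 (decimal)
Convert 四 (Chinese numeral) → 4 (decimal)
Compute 3 ^ 4 = 81
81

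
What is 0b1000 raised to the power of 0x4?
Convert 0b1000 (binary) → 8 (decimal)
Convert 0x4 (hexadecimal) → 4 (decimal)
Compute 8 ^ 4 = 4096
4096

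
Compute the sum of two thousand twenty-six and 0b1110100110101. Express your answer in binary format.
Convert two thousand twenty-six (English words) → 2×1000 + 26 = 2026 (decimal)
Convert 0b1110100110101 (binary) → 4096 + 2048 + 1024 + 256 + 32 + 16 + 4 + 1 = 7477 (decimal)
Compute 2026 + 7477 = 9503
Convert 9503 (decimal) → 9503 = 8192 + 1024 + 256 + 16 + 8 + 4 + 2 + 1 → 0b10010100011111 (binary)
0b10010100011111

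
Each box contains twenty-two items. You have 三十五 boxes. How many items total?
Convert twenty-two (English words) → 22 (decimal)
Convert 三十五 (Chinese numeral) → 3×10 + 5 = 35 (decimal)
Compute 22 × 35 = 770
770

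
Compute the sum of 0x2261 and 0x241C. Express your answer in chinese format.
Convert 0x2261 (hexadecimal) → 2×4096 + 2×256 + 6×16 + 1 = 8801 (decimal)
Convert 0x241C (hexadecimal) → 2×4096 + 4×256 + 1×16 + 12 = 9244 (decimal)
Compute 8801 + 9244 = 18045
Convert 18045 (decimal) → 18045 = 1×10000 + 8×1000 + 4×10 + 5 → 一万八千零四十五 (Chinese numeral)
一万八千零四十五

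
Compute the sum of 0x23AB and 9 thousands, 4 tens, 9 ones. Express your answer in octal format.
Convert 0x23AB (hexadecimal) → 2×4096 + 3×256 + 10×16 + 11 = 9131 (decimal)
Convert 9 thousands, 4 tens, 9 ones (place-value notation) → 9×1000 + 4×10 + 9 = 9049 (decimal)
Compute 9131 + 9049 = 18180
Convert 18180 (decimal) → 18180 = 4×4096 + 3×512 + 4×64 + 4 → 0o43404 (octal)
0o43404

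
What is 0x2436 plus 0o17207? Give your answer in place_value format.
Convert 0x2436 (hexadecimal) → 2×4096 + 4×256 + 3×16 + 6 = 9270 (decimal)
Convert 0o17207 (octal) → 1×4096 + 7×512 + 2×64 + 7 = 7815 (decimal)
Compute 9270 + 7815 = 17085
Convert 17085 (decimal) → 17085 = 17×1000 + 8×10 + 5 → 17 thousands, 8 tens, 5 ones (place-value notation)
17 thousands, 8 tens, 5 ones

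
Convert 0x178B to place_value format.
Convert 0x178B (hexadecimal) → 1×4096 + 7×256 + 8×16 + 11 = 6027 (decimal)
Convert 6027 (decimal) → 6027 = 6×1000 + 2×10 + 7 → 6 thousands, 2 tens, 7 ones (place-value notation)
6 thousands, 2 tens, 7 ones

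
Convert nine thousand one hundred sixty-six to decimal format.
Convert nine thousand one hundred sixty-six (English words) → 9×1000 + 1×100 + 66 = 9166 (decimal)
9166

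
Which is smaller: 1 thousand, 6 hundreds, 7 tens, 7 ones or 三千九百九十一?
Convert 1 thousand, 6 hundreds, 7 tens, 7 ones (place-value notation) → 1×1000 + 6×100 + 7×10 + 7 = 1677 (decimal)
Convert 三千九百九十一 (Chinese numeral) → 3×1000 + 9×100 + 9×10 + 1 = 3991 (decimal)
Compare 1677 vs 3991: smaller = 1677
1677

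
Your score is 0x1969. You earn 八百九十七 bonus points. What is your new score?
Convert 0x1969 (hexadecimal) → 1×4096 + 9×256 + 6×16 + 9 = 6505 (decimal)
Convert 八百九十七 (Chinese numeral) → 8×100 + 9×10 + 7 = 897 (decimal)
Compute 6505 + 897 = 7402
7402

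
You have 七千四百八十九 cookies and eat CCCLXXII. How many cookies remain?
Convert 七千四百八十九 (Chinese numeral) → 7×1000 + 4×100 + 8×10 + 9 = 7489 (decimal)
Convert CCCLXXII (Roman numeral) → 100 + 100 + 100 + 50 + 10 + 10 + 1 + 1 = 372 (decimal)
Compute 7489 - 372 = 7117
7117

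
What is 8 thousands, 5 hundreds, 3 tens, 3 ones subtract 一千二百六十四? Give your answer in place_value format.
Convert 8 thousands, 5 hundreds, 3 tens, 3 ones (place-value notation) → 8×1000 + 5×100 + 3×10 + 3 = 8533 (decimal)
Convert 一千二百六十四 (Chinese numeral) → 1×1000 + 2×100 + 6×10 + 4 = 1264 (decimal)
Compute 8533 - 1264 = 7269
Convert 7269 (decimal) → 7269 = 7×1000 + 2×100 + 6×10 + 9 → 7 thousands, 2 hundreds, 6 tens, 9 ones (place-value notation)
7 thousands, 2 hundreds, 6 tens, 9 ones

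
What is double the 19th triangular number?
The 19th triangular number = 19×20/2 = 190
Compute 190 × 2 = 380
380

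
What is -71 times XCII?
Convert XCII (Roman numeral) → 90 + 1 + 1 = 92 (decimal)
Compute -71 × 92 = -6532
-6532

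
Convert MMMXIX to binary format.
Convert MMMXIX (Roman numeral) → 1000 + 1000 + 1000 + 10 + 9 = 3019 (decimal)
Convert 3019 (decimal) → 3019 = 2048 + 512 + 256 + 128 + 64 + 8 + 2 + 1 → 0b101111001011 (binary)
0b101111001011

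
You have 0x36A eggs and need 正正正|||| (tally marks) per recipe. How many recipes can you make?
Convert 0x36A (hexadecimal) → 3×256 + 6×16 + 10 = 874 (decimal)
Convert 正正正|||| (tally marks) → 5 + 5 + 5 + 4 = 19 (decimal)
Compute 874 ÷ 19 = 46
46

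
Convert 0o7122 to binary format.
Convert 0o7122 (octal) → 7×512 + 1×64 + 2×8 + 2 = 3666 (decimal)
Convert 3666 (decimal) → 3666 = 2048 + 1024 + 512 + 64 + 16 + 2 → 0b111001010010 (binary)
0b111001010010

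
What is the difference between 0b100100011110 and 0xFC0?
Convert 0b100100011110 (binary) → 2048 + 256 + 16 + 8 + 4 + 2 = 2334 (decimal)
Convert 0xFC0 (hexadecimal) → 15×256 + 12×16 = 4032 (decimal)
Difference: |2334 - 4032| = 1698
1698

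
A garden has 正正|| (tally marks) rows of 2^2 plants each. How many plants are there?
Convert 2^2 (power) → 4 (decimal)
Convert 正正|| (tally marks) → 5 + 5 + 2 = 12 (decimal)
Compute 4 × 12 = 48
48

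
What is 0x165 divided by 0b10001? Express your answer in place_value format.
Convert 0x165 (hexadecimal) → 1×256 + 6×16 + 5 = 357 (decimal)
Convert 0b10001 (binary) → 16 + 1 = 17 (decimal)
Compute 357 ÷ 17 = 21
Convert 21 (decimal) → 21 = 2×10 + 1 → 2 tens, 1 one (place-value notation)
2 tens, 1 one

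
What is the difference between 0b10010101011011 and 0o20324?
Convert 0b10010101011011 (binary) → 8192 + 1024 + 256 + 64 + 16 + 8 + 2 + 1 = 9563 (decimal)
Convert 0o20324 (octal) → 2×4096 + 3×64 + 2×8 + 4 = 8404 (decimal)
Difference: |9563 - 8404| = 1159
1159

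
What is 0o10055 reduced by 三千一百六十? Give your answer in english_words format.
Convert 0o10055 (octal) → 1×4096 + 5×8 + 5 = 4141 (decimal)
Convert 三千一百六十 (Chinese numeral) → 3×1000 + 1×100 + 6×10 = 3160 (decimal)
Compute 4141 - 3160 = 981
Convert 981 (decimal) → 981 = 9×100 + 81 → nine hundred eighty-one (English words)
nine hundred eighty-one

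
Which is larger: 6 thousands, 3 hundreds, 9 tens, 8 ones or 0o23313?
Convert 6 thousands, 3 hundreds, 9 tens, 8 ones (place-value notation) → 6×1000 + 3×100 + 9×10 + 8 = 6398 (decimal)
Convert 0o23313 (octal) → 2×4096 + 3×512 + 3×64 + 1×8 + 3 = 9931 (decimal)
Compare 6398 vs 9931: larger = 9931
9931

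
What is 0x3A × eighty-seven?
Convert 0x3A (hexadecimal) → 3×16 + 10 = 58 (decimal)
Convert eighty-seven (English words) → 87 (decimal)
Compute 58 × 87 = 5046
5046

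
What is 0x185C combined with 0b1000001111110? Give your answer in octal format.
Convert 0x185C (hexadecimal) → 1×4096 + 8×256 + 5×16 + 12 = 6236 (decimal)
Convert 0b1000001111110 (binary) → 4096 + 64 + 32 + 16 + 8 + 4 + 2 = 4222 (decimal)
Compute 6236 + 4222 = 10458
Convert 10458 (decimal) → 10458 = 2×4096 + 4×512 + 3×64 + 3×8 + 2 → 0o24332 (octal)
0o24332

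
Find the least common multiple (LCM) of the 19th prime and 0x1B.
Convert the 19th prime (prime index) → 67 (decimal)
Convert 0x1B (hexadecimal) → 1×16 + 11 = 27 (decimal)
Compute lcm(67, 27) = 1809
1809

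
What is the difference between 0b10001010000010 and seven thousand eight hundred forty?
Convert 0b10001010000010 (binary) → 8192 + 512 + 128 + 2 = 8834 (decimal)
Convert seven thousand eight hundred forty (English words) → 7×1000 + 8×100 + 40 = 7840 (decimal)
Difference: |8834 - 7840| = 994
994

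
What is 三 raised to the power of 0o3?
Convert 三 (Chinese numeral) → 3 (decimal)
Convert 0o3 (octal) → 3 (decimal)
Compute 3 ^ 3 = 27
27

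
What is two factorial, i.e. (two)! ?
Convert two (English words) → 2 (decimal)
Compute 2! = 2
2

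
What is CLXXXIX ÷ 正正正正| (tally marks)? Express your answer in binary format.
Convert CLXXXIX (Roman numeral) → 100 + 50 + 10 + 10 + 10 + 9 = 189 (decimal)
Convert 正正正正| (tally marks) → 5 + 5 + 5 + 5 + 1 = 21 (decimal)
Compute 189 ÷ 21 = 9
Convert 9 (decimal) → 9 = 8 + 1 → 0b1001 (binary)
0b1001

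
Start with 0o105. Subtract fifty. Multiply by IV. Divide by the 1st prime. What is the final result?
Convert 0o105 (octal) → 1×64 + 5 = 69 (decimal)
Start: 69
Convert fifty (English words) → 50 (decimal)
69 - 50 = 19
Convert IV (Roman numeral) → 4 (decimal)
19 × 4 = 76
Convert the 1st prime (prime index) → 2 (decimal)
76 ÷ 2 = 38
38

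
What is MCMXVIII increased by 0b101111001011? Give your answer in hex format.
Convert MCMXVIII (Roman numeral) → 1000 + 900 + 10 + 5 + 1 + 1 + 1 = 1918 (decimal)
Convert 0b101111001011 (binary) → 2048 + 512 + 256 + 128 + 64 + 8 + 2 + 1 = 3019 (decimal)
Compute 1918 + 3019 = 4937
Convert 4937 (decimal) → 4937 = 1×4096 + 3×256 + 4×16 + 9 → 0x1349 (hexadecimal)
0x1349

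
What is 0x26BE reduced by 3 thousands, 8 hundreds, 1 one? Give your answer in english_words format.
Convert 0x26BE (hexadecimal) → 2×4096 + 6×256 + 11×16 + 14 = 9918 (decimal)
Convert 3 thousands, 8 hundreds, 1 one (place-value notation) → 3×1000 + 8×100 + 1 = 3801 (decimal)
Compute 9918 - 3801 = 6117
Convert 6117 (decimal) → 6117 = 6×1000 + 1×100 + 17 → six thousand one hundred seventeen (English words)
six thousand one hundred seventeen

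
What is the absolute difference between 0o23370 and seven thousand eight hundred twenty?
Convert 0o23370 (octal) → 2×4096 + 3×512 + 3×64 + 7×8 = 9976 (decimal)
Convert seven thousand eight hundred twenty (English words) → 7×1000 + 8×100 + 20 = 7820 (decimal)
Compute |9976 - 7820| = 2156
2156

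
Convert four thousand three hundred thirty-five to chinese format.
Convert four thousand three hundred thirty-five (English words) → 4×1000 + 3×100 + 35 = 4335 (decimal)
Convert 4335 (decimal) → 4335 = 4×1000 + 3×100 + 3×10 + 5 → 四千三百三十五 (Chinese numeral)
四千三百三十五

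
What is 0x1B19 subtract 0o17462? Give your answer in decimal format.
Convert 0x1B19 (hexadecimal) → 1×4096 + 11×256 + 1×16 + 9 = 6937 (decimal)
Convert 0o17462 (octal) → 1×4096 + 7×512 + 4×64 + 6×8 + 2 = 7986 (decimal)
Compute 6937 - 7986 = -1049
-1049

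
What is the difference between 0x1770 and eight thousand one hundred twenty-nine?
Convert 0x1770 (hexadecimal) → 1×4096 + 7×256 + 7×16 = 6000 (decimal)
Convert eight thousand one hundred twenty-nine (English words) → 8×1000 + 1×100 + 29 = 8129 (decimal)
Difference: |6000 - 8129| = 2129
2129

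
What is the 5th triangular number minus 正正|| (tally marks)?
The 5th triangular number = 5×6/2 = 15
Convert 正正|| (tally marks) → 5 + 5 + 2 = 12 (decimal)
Compute 15 - 12 = 3
3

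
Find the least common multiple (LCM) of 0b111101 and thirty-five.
Convert 0b111101 (binary) → 32 + 16 + 8 + 4 + 1 = 61 (decimal)
Convert thirty-five (English words) → 35 (decimal)
Compute lcm(61, 35) = 2135
2135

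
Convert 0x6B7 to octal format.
Convert 0x6B7 (hexadecimal) → 6×256 + 11×16 + 7 = 1719 (decimal)
Convert 1719 (decimal) → 1719 = 3×512 + 2×64 + 6×8 + 7 → 0o3267 (octal)
0o3267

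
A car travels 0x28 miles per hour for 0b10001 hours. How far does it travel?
Convert 0x28 (hexadecimal) → 2×16 + 8 = 40 (decimal)
Convert 0b10001 (binary) → 16 + 1 = 17 (decimal)
Compute 40 × 17 = 680
680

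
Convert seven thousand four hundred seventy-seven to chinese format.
Convert seven thousand four hundred seventy-seven (English words) → 7×1000 + 4×100 + 77 = 7477 (decimal)
Convert 7477 (decimal) → 7477 = 7×1000 + 4×100 + 7×10 + 7 → 七千四百七十七 (Chinese numeral)
七千四百七十七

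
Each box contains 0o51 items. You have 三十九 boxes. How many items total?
Convert 0o51 (octal) → 5×8 + 1 = 41 (decimal)
Convert 三十九 (Chinese numeral) → 3×10 + 9 = 39 (decimal)
Compute 41 × 39 = 1599
1599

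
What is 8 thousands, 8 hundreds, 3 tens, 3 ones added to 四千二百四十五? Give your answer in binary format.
Convert 8 thousands, 8 hundreds, 3 tens, 3 ones (place-value notation) → 8×1000 + 8×100 + 3×10 + 3 = 8833 (decimal)
Convert 四千二百四十五 (Chinese numeral) → 4×1000 + 2×100 + 4×10 + 5 = 4245 (decimal)
Compute 8833 + 4245 = 13078
Convert 13078 (decimal) → 13078 = 8192 + 4096 + 512 + 256 + 16 + 4 + 2 → 0b11001100010110 (binary)
0b11001100010110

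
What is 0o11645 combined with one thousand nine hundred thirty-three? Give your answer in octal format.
Convert 0o11645 (octal) → 1×4096 + 1×512 + 6×64 + 4×8 + 5 = 5029 (decimal)
Convert one thousand nine hundred thirty-three (English words) → 1×1000 + 9×100 + 33 = 1933 (decimal)
Compute 5029 + 1933 = 6962
Convert 6962 (decimal) → 6962 = 1×4096 + 5×512 + 4×64 + 6×8 + 2 → 0o15462 (octal)
0o15462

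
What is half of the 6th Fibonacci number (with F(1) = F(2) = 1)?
The 6th Fibonacci number (with F(1) = F(2) = 1): 1, 1, 2, 3, 5, 8 → 8
Compute 8 ÷ 2 = 4
4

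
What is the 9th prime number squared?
The 9th prime number = 23
Compute 23² = 23 × 23 = 529
529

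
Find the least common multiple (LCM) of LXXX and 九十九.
Convert LXXX (Roman numeral) → 50 + 10 + 10 + 10 = 80 (decimal)
Convert 九十九 (Chinese numeral) → 9×10 + 9 = 99 (decimal)
Compute lcm(80, 99) = 7920
7920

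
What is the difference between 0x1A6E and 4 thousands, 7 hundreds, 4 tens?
Convert 0x1A6E (hexadecimal) → 1×4096 + 10×256 + 6×16 + 14 = 6766 (decimal)
Convert 4 thousands, 7 hundreds, 4 tens (place-value notation) → 4×1000 + 7×100 + 4×10 = 4740 (decimal)
Difference: |6766 - 4740| = 2026
2026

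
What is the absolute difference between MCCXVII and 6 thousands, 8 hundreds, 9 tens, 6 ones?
Convert MCCXVII (Roman numeral) → 1000 + 100 + 100 + 10 + 5 + 1 + 1 = 1217 (decimal)
Convert 6 thousands, 8 hundreds, 9 tens, 6 ones (place-value notation) → 6×1000 + 8×100 + 9×10 + 6 = 6896 (decimal)
Compute |1217 - 6896| = 5679
5679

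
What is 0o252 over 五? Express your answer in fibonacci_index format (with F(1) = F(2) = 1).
Convert 0o252 (octal) → 2×64 + 5×8 + 2 = 170 (decimal)
Convert 五 (Chinese numeral) → 5 (decimal)
Compute 170 ÷ 5 = 34
Convert 34 (decimal) → 1, 1, 2, 3, 5, 8, 13, 21, 34 → the 9th Fibonacci number (Fibonacci index)
the 9th Fibonacci number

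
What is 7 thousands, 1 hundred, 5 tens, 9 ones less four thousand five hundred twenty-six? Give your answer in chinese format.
Convert 7 thousands, 1 hundred, 5 tens, 9 ones (place-value notation) → 7×1000 + 1×100 + 5×10 + 9 = 7159 (decimal)
Convert four thousand five hundred twenty-six (English words) → 4×1000 + 5×100 + 26 = 4526 (decimal)
Compute 7159 - 4526 = 2633
Convert 2633 (decimal) → 2633 = 2×1000 + 6×100 + 3×10 + 3 → 二千六百三十三 (Chinese numeral)
二千六百三十三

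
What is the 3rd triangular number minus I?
The 3rd triangular number = 3×4/2 = 6
Convert I (Roman numeral) → 1 (decimal)
Compute 6 - 1 = 5
5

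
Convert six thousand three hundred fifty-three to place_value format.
Convert six thousand three hundred fifty-three (English words) → 6×1000 + 3×100 + 53 = 6353 (decimal)
Convert 6353 (decimal) → 6353 = 6×1000 + 3×100 + 5×10 + 3 → 6 thousands, 3 hundreds, 5 tens, 3 ones (place-value notation)
6 thousands, 3 hundreds, 5 tens, 3 ones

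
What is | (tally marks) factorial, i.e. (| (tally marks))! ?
Convert | (tally marks) → 1 (decimal)
Compute 1! = 1
1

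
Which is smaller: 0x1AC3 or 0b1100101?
Convert 0x1AC3 (hexadecimal) → 1×4096 + 10×256 + 12×16 + 3 = 6851 (decimal)
Convert 0b1100101 (binary) → 64 + 32 + 4 + 1 = 101 (decimal)
Compare 6851 vs 101: smaller = 101
101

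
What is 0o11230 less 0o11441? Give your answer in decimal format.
Convert 0o11230 (octal) → 1×4096 + 1×512 + 2×64 + 3×8 = 4760 (decimal)
Convert 0o11441 (octal) → 1×4096 + 1×512 + 4×64 + 4×8 + 1 = 4897 (decimal)
Compute 4760 - 4897 = -137
-137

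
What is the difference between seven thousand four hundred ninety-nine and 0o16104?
Convert seven thousand four hundred ninety-nine (English words) → 7×1000 + 4×100 + 99 = 7499 (decimal)
Convert 0o16104 (octal) → 1×4096 + 6×512 + 1×64 + 4 = 7236 (decimal)
Difference: |7499 - 7236| = 263
263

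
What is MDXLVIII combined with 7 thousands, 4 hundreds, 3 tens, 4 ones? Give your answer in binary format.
Convert MDXLVIII (Roman numeral) → 1000 + 500 + 40 + 5 + 1 + 1 + 1 = 1548 (decimal)
Convert 7 thousands, 4 hundreds, 3 tens, 4 ones (place-value notation) → 7×1000 + 4×100 + 3×10 + 4 = 7434 (decimal)
Compute 1548 + 7434 = 8982
Convert 8982 (decimal) → 8982 = 8192 + 512 + 256 + 16 + 4 + 2 → 0b10001100010110 (binary)
0b10001100010110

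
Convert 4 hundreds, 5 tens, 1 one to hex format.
Convert 4 hundreds, 5 tens, 1 one (place-value notation) → 4×100 + 5×10 + 1 = 451 (decimal)
Convert 451 (decimal) → 451 = 1×256 + 12×16 + 3 → 0x1C3 (hexadecimal)
0x1C3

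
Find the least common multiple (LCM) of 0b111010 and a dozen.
Convert 0b111010 (binary) → 32 + 16 + 8 + 2 = 58 (decimal)
Convert a dozen (colloquial) → 12 (decimal)
Compute lcm(58, 12) = 348
348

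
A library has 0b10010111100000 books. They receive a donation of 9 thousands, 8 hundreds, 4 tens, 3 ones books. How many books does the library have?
Convert 0b10010111100000 (binary) → 8192 + 1024 + 256 + 128 + 64 + 32 = 9696 (decimal)
Convert 9 thousands, 8 hundreds, 4 tens, 3 ones (place-value notation) → 9×1000 + 8×100 + 4×10 + 3 = 9843 (decimal)
Compute 9696 + 9843 = 19539
19539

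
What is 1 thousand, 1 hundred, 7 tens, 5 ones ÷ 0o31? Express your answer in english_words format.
Convert 1 thousand, 1 hundred, 7 tens, 5 ones (place-value notation) → 1×1000 + 1×100 + 7×10 + 5 = 1175 (decimal)
Convert 0o31 (octal) → 3×8 + 1 = 25 (decimal)
Compute 1175 ÷ 25 = 47
Convert 47 (decimal) → forty-seven (English words)
forty-seven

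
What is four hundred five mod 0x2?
Convert four hundred five (English words) → 4×100 + 5 = 405 (decimal)
Convert 0x2 (hexadecimal) → 2 (decimal)
Compute 405 mod 2 = 1
1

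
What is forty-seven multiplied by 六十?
Convert forty-seven (English words) → 47 (decimal)
Convert 六十 (Chinese numeral) → 6×10 = 60 (decimal)
Compute 47 × 60 = 2820
2820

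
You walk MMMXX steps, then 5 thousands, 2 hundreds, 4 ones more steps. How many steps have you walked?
Convert MMMXX (Roman numeral) → 1000 + 1000 + 1000 + 10 + 10 = 3020 (decimal)
Convert 5 thousands, 2 hundreds, 4 ones (place-value notation) → 5×1000 + 2×100 + 4 = 5204 (decimal)
Compute 3020 + 5204 = 8224
8224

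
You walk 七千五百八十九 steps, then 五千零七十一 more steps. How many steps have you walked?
Convert 七千五百八十九 (Chinese numeral) → 7×1000 + 5×100 + 8×10 + 9 = 7589 (decimal)
Convert 五千零七十一 (Chinese numeral) → 5×1000 + 7×10 + 1 = 5071 (decimal)
Compute 7589 + 5071 = 12660
12660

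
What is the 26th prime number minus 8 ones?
The 26th prime number = 101
Convert 8 ones (place-value notation) → 8 (decimal)
Compute 101 - 8 = 93
93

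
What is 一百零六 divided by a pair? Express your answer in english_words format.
Convert 一百零六 (Chinese numeral) → 1×100 + 6 = 106 (decimal)
Convert a pair (colloquial) → 2 (decimal)
Compute 106 ÷ 2 = 53
Convert 53 (decimal) → fifty-three (English words)
fifty-three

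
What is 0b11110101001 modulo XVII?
Convert 0b11110101001 (binary) → 1024 + 512 + 256 + 128 + 32 + 8 + 1 = 1961 (decimal)
Convert XVII (Roman numeral) → 10 + 5 + 1 + 1 = 17 (decimal)
Compute 1961 mod 17 = 6
6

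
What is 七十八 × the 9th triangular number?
Convert 七十八 (Chinese numeral) → 7×10 + 8 = 78 (decimal)
Convert the 9th triangular number (triangular index) → 9×10/2 = 45 (decimal)
Compute 78 × 45 = 3510
3510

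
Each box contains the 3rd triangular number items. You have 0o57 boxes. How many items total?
Convert the 3rd triangular number (triangular index) → 3×4/2 = 6 (decimal)
Convert 0o57 (octal) → 5×8 + 7 = 47 (decimal)
Compute 6 × 47 = 282
282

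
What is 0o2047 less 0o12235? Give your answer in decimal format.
Convert 0o2047 (octal) → 2×512 + 4×8 + 7 = 1063 (decimal)
Convert 0o12235 (octal) → 1×4096 + 2×512 + 2×64 + 3×8 + 5 = 5277 (decimal)
Compute 1063 - 5277 = -4214
-4214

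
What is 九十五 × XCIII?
Convert 九十五 (Chinese numeral) → 9×10 + 5 = 95 (decimal)
Convert XCIII (Roman numeral) → 90 + 1 + 1 + 1 = 93 (decimal)
Compute 95 × 93 = 8835
8835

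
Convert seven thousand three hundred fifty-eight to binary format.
Convert seven thousand three hundred fifty-eight (English words) → 7×1000 + 3×100 + 58 = 7358 (decimal)
Convert 7358 (decimal) → 7358 = 4096 + 2048 + 1024 + 128 + 32 + 16 + 8 + 4 + 2 → 0b1110010111110 (binary)
0b1110010111110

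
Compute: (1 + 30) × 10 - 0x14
Convert 0x14 (hexadecimal) → 1×16 + 4 = 20 (decimal)
Expression in decimal: (1 + 30) × 10 - 20
Parentheses first: 1 + 30 = 31
Multiply: 31 × 10 = 310
Subtract: 310 - 20 = 290
290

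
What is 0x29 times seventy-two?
Convert 0x29 (hexadecimal) → 2×16 + 9 = 41 (decimal)
Convert seventy-two (English words) → 72 (decimal)
Compute 41 × 72 = 2952
2952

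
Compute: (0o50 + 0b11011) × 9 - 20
Convert 0o50 (octal) → 5×8 = 40 (decimal)
Convert 0b11011 (binary) → 16 + 8 + 2 + 1 = 27 (decimal)
Expression in decimal: (40 + 27) × 9 - 20
Parentheses first: 40 + 27 = 67
Multiply: 67 × 9 = 603
Subtract: 603 - 20 = 583
583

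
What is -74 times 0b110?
Convert 0b110 (binary) → 4 + 2 = 6 (decimal)
Compute -74 × 6 = -444
-444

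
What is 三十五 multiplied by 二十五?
Convert 三十五 (Chinese numeral) → 3×10 + 5 = 35 (decimal)
Convert 二十五 (Chinese numeral) → 2×10 + 5 = 25 (decimal)
Compute 35 × 25 = 875
875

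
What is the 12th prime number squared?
The 12th prime number = 37
Compute 37² = 37 × 37 = 1369
1369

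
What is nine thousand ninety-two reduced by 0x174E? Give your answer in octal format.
Convert nine thousand ninety-two (English words) → 9×1000 + 92 = 9092 (decimal)
Convert 0x174E (hexadecimal) → 1×4096 + 7×256 + 4×16 + 14 = 5966 (decimal)
Compute 9092 - 5966 = 3126
Convert 3126 (decimal) → 3126 = 6×512 + 6×8 + 6 → 0o6066 (octal)
0o6066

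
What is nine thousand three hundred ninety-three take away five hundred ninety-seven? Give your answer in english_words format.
Convert nine thousand three hundred ninety-three (English words) → 9×1000 + 3×100 + 93 = 9393 (decimal)
Convert five hundred ninety-seven (English words) → 5×100 + 97 = 597 (decimal)
Compute 9393 - 597 = 8796
Convert 8796 (decimal) → 8796 = 8×1000 + 7×100 + 96 → eight thousand seven hundred ninety-six (English words)
eight thousand seven hundred ninety-six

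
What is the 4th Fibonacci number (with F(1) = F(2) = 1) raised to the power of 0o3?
Convert the 4th Fibonacci number (with F(1) = F(2) = 1) (Fibonacci index) → 1, 1, 2, 3 → 3 (decimal)
Convert 0o3 (octal) → 3 (decimal)
Compute 3 ^ 3 = 27
27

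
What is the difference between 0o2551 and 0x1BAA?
Convert 0o2551 (octal) → 2×512 + 5×64 + 5×8 + 1 = 1385 (decimal)
Convert 0x1BAA (hexadecimal) → 1×4096 + 11×256 + 10×16 + 10 = 7082 (decimal)
Difference: |1385 - 7082| = 5697
5697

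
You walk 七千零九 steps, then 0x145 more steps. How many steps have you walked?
Convert 七千零九 (Chinese numeral) → 7×1000 + 9 = 7009 (decimal)
Convert 0x145 (hexadecimal) → 1×256 + 4×16 + 5 = 325 (decimal)
Compute 7009 + 325 = 7334
7334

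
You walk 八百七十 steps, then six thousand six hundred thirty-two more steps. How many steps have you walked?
Convert 八百七十 (Chinese numeral) → 8×100 + 7×10 = 870 (decimal)
Convert six thousand six hundred thirty-two (English words) → 6×1000 + 6×100 + 32 = 6632 (decimal)
Compute 870 + 6632 = 7502
7502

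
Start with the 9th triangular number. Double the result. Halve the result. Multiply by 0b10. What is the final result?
Convert the 9th triangular number (triangular index) → 9×10/2 = 45 (decimal)
Start: 45
45 × 2 = 90
90 ÷ 2 = 45
Convert 0b10 (binary) → 2 (decimal)
45 × 2 = 90
90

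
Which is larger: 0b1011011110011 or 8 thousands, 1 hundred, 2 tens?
Convert 0b1011011110011 (binary) → 4096 + 1024 + 512 + 128 + 64 + 32 + 16 + 2 + 1 = 5875 (decimal)
Convert 8 thousands, 1 hundred, 2 tens (place-value notation) → 8×1000 + 1×100 + 2×10 = 8120 (decimal)
Compare 5875 vs 8120: larger = 8120
8120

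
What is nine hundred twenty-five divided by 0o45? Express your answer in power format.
Convert nine hundred twenty-five (English words) → 9×100 + 25 = 925 (decimal)
Convert 0o45 (octal) → 4×8 + 5 = 37 (decimal)
Compute 925 ÷ 37 = 25
Convert 25 (decimal) → 5^2 (power)
5^2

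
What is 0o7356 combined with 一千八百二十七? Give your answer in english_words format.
Convert 0o7356 (octal) → 7×512 + 3×64 + 5×8 + 6 = 3822 (decimal)
Convert 一千八百二十七 (Chinese numeral) → 1×1000 + 8×100 + 2×10 + 7 = 1827 (decimal)
Compute 3822 + 1827 = 5649
Convert 5649 (decimal) → 5649 = 5×1000 + 6×100 + 49 → five thousand six hundred forty-nine (English words)
five thousand six hundred forty-nine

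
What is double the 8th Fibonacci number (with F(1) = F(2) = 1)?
The 8th Fibonacci number (with F(1) = F(2) = 1): 1, 1, 2, 3, 5, 8, 13, 21 → 21
Compute 21 × 2 = 42
42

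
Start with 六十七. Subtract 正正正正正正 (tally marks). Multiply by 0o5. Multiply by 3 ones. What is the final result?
Convert 六十七 (Chinese numeral) → 6×10 + 7 = 67 (decimal)
Start: 67
Convert 正正正正正正 (tally marks) → 5 + 5 + 5 + 5 + 5 + 5 = 30 (decimal)
67 - 30 = 37
Convert 0o5 (octal) → 5 (decimal)
37 × 5 = 185
Convert 3 ones (place-value notation) → 3 (decimal)
185 × 3 = 555
555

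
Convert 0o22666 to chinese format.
Convert 0o22666 (octal) → 2×4096 + 2×512 + 6×64 + 6×8 + 6 = 9654 (decimal)
Convert 9654 (decimal) → 9654 = 9×1000 + 6×100 + 5×10 + 4 → 九千六百五十四 (Chinese numeral)
九千六百五十四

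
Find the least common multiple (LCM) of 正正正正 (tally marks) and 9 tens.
Convert 正正正正 (tally marks) → 5 + 5 + 5 + 5 = 20 (decimal)
Convert 9 tens (place-value notation) → 9×10 = 90 (decimal)
Compute lcm(20, 90) = 180
180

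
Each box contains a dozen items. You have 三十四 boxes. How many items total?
Convert a dozen (colloquial) → 12 (decimal)
Convert 三十四 (Chinese numeral) → 3×10 + 4 = 34 (decimal)
Compute 12 × 34 = 408
408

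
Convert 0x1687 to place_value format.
Convert 0x1687 (hexadecimal) → 1×4096 + 6×256 + 8×16 + 7 = 5767 (decimal)
Convert 5767 (decimal) → 5767 = 5×1000 + 7×100 + 6×10 + 7 → 5 thousands, 7 hundreds, 6 tens, 7 ones (place-value notation)
5 thousands, 7 hundreds, 6 tens, 7 ones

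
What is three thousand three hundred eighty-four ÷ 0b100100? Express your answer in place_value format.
Convert three thousand three hundred eighty-four (English words) → 3×1000 + 3×100 + 84 = 3384 (decimal)
Convert 0b100100 (binary) → 32 + 4 = 36 (decimal)
Compute 3384 ÷ 36 = 94
Convert 94 (decimal) → 94 = 9×10 + 4 → 9 tens, 4 ones (place-value notation)
9 tens, 4 ones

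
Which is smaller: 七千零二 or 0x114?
Convert 七千零二 (Chinese numeral) → 7×1000 + 2 = 7002 (decimal)
Convert 0x114 (hexadecimal) → 1×256 + 1×16 + 4 = 276 (decimal)
Compare 7002 vs 276: smaller = 276
276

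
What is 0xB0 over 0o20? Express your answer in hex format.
Convert 0xB0 (hexadecimal) → 11×16 = 176 (decimal)
Convert 0o20 (octal) → 2×8 = 16 (decimal)
Compute 176 ÷ 16 = 11
Convert 11 (decimal) → 0xB (hexadecimal)
0xB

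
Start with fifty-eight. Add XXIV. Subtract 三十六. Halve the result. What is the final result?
Convert fifty-eight (English words) → 58 (decimal)
Start: 58
Convert XXIV (Roman numeral) → 10 + 10 + 4 = 24 (decimal)
58 + 24 = 82
Convert 三十六 (Chinese numeral) → 3×10 + 6 = 36 (decimal)
82 - 36 = 46
46 ÷ 2 = 23
23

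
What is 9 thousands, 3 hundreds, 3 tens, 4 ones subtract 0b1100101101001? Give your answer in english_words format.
Convert 9 thousands, 3 hundreds, 3 tens, 4 ones (place-value notation) → 9×1000 + 3×100 + 3×10 + 4 = 9334 (decimal)
Convert 0b1100101101001 (binary) → 4096 + 2048 + 256 + 64 + 32 + 8 + 1 = 6505 (decimal)
Compute 9334 - 6505 = 2829
Convert 2829 (decimal) → 2829 = 2×1000 + 8×100 + 29 → two thousand eight hundred twenty-nine (English words)
two thousand eight hundred twenty-nine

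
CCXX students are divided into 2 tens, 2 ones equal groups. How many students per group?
Convert CCXX (Roman numeral) → 100 + 100 + 10 + 10 = 220 (decimal)
Convert 2 tens, 2 ones (place-value notation) → 2×10 + 2 = 22 (decimal)
Compute 220 ÷ 22 = 10
10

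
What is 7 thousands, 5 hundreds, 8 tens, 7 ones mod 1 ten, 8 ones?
Convert 7 thousands, 5 hundreds, 8 tens, 7 ones (place-value notation) → 7×1000 + 5×100 + 8×10 + 7 = 7587 (decimal)
Convert 1 ten, 8 ones (place-value notation) → 1×10 + 8 = 18 (decimal)
Compute 7587 mod 18 = 9
9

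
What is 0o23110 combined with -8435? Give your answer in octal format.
Convert 0o23110 (octal) → 2×4096 + 3×512 + 1×64 + 1×8 = 9800 (decimal)
Compute 9800 + -8435 = 1365
Convert 1365 (decimal) → 1365 = 2×512 + 5×64 + 2×8 + 5 → 0o2525 (octal)
0o2525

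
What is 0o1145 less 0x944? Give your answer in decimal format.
Convert 0o1145 (octal) → 1×512 + 1×64 + 4×8 + 5 = 613 (decimal)
Convert 0x944 (hexadecimal) → 9×256 + 4×16 + 4 = 2372 (decimal)
Compute 613 - 2372 = -1759
-1759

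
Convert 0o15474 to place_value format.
Convert 0o15474 (octal) → 1×4096 + 5×512 + 4×64 + 7×8 + 4 = 6972 (decimal)
Convert 6972 (decimal) → 6972 = 6×1000 + 9×100 + 7×10 + 2 → 6 thousands, 9 hundreds, 7 tens, 2 ones (place-value notation)
6 thousands, 9 hundreds, 7 tens, 2 ones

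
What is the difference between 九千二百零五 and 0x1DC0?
Convert 九千二百零五 (Chinese numeral) → 9×1000 + 2×100 + 5 = 9205 (decimal)
Convert 0x1DC0 (hexadecimal) → 1×4096 + 13×256 + 12×16 = 7616 (decimal)
Difference: |9205 - 7616| = 1589
1589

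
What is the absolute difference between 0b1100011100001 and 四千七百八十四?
Convert 0b1100011100001 (binary) → 4096 + 2048 + 128 + 64 + 32 + 1 = 6369 (decimal)
Convert 四千七百八十四 (Chinese numeral) → 4×1000 + 7×100 + 8×10 + 4 = 4784 (decimal)
Compute |6369 - 4784| = 1585
1585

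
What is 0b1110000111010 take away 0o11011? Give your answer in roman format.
Convert 0b1110000111010 (binary) → 4096 + 2048 + 1024 + 32 + 16 + 8 + 2 = 7226 (decimal)
Convert 0o11011 (octal) → 1×4096 + 1×512 + 1×8 + 1 = 4617 (decimal)
Compute 7226 - 4617 = 2609
Convert 2609 (decimal) → 2609 = 1000 + 1000 + 500 + 100 + 9 → MMDCIX (Roman numeral)
MMDCIX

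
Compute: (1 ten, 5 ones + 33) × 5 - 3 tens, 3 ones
Convert 1 ten, 5 ones (place-value notation) → 1×10 + 5 = 15 (decimal)
Convert 3 tens, 3 ones (place-value notation) → 3×10 + 3 = 33 (decimal)
Expression in decimal: (15 + 33) × 5 - 33
Parentheses first: 15 + 33 = 48
Multiply: 48 × 5 = 240
Subtract: 240 - 33 = 207
207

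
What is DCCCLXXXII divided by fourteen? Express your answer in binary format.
Convert DCCCLXXXII (Roman numeral) → 500 + 100 + 100 + 100 + 50 + 10 + 10 + 10 + 1 + 1 = 882 (decimal)
Convert fourteen (English words) → 14 (decimal)
Compute 882 ÷ 14 = 63
Convert 63 (decimal) → 63 = 32 + 16 + 8 + 4 + 2 + 1 → 0b111111 (binary)
0b111111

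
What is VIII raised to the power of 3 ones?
Convert VIII (Roman numeral) → 5 + 1 + 1 + 1 = 8 (decimal)
Convert 3 ones (place-value notation) → 3 (decimal)
Compute 8 ^ 3 = 512
512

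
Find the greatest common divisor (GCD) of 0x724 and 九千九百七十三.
Convert 0x724 (hexadecimal) → 7×256 + 2×16 + 4 = 1828 (decimal)
Convert 九千九百七十三 (Chinese numeral) → 9×1000 + 9×100 + 7×10 + 3 = 9973 (decimal)
Compute gcd(1828, 9973) = 1
1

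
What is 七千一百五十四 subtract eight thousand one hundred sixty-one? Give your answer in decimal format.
Convert 七千一百五十四 (Chinese numeral) → 7×1000 + 1×100 + 5×10 + 4 = 7154 (decimal)
Convert eight thousand one hundred sixty-one (English words) → 8×1000 + 1×100 + 61 = 8161 (decimal)
Compute 7154 - 8161 = -1007
-1007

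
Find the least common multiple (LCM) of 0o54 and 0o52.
Convert 0o54 (octal) → 5×8 + 4 = 44 (decimal)
Convert 0o52 (octal) → 5×8 + 2 = 42 (decimal)
Compute lcm(44, 42) = 924
924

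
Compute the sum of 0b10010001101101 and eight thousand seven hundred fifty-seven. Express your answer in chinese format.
Convert 0b10010001101101 (binary) → 8192 + 1024 + 64 + 32 + 8 + 4 + 1 = 9325 (decimal)
Convert eight thousand seven hundred fifty-seven (English words) → 8×1000 + 7×100 + 57 = 8757 (decimal)
Compute 9325 + 8757 = 18082
Convert 18082 (decimal) → 18082 = 1×10000 + 8×1000 + 8×10 + 2 → 一万八千零八十二 (Chinese numeral)
一万八千零八十二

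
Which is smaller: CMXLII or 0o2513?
Convert CMXLII (Roman numeral) → 900 + 40 + 1 + 1 = 942 (decimal)
Convert 0o2513 (octal) → 2×512 + 5×64 + 1×8 + 3 = 1355 (decimal)
Compare 942 vs 1355: smaller = 942
942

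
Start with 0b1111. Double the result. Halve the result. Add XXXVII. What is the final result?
Convert 0b1111 (binary) → 8 + 4 + 2 + 1 = 15 (decimal)
Start: 15
15 × 2 = 30
30 ÷ 2 = 15
Convert XXXVII (Roman numeral) → 10 + 10 + 10 + 5 + 1 + 1 = 37 (decimal)
15 + 37 = 52
52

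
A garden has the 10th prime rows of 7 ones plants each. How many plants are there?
Convert 7 ones (place-value notation) → 7 (decimal)
Convert the 10th prime (prime index) → 29 (decimal)
Compute 7 × 29 = 203
203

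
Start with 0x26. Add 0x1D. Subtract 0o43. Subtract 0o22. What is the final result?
Convert 0x26 (hexadecimal) → 2×16 + 6 = 38 (decimal)
Start: 38
Convert 0x1D (hexadecimal) → 1×16 + 13 = 29 (decimal)
38 + 29 = 67
Convert 0o43 (octal) → 4×8 + 3 = 35 (decimal)
67 - 35 = 32
Convert 0o22 (octal) → 2×8 + 2 = 18 (decimal)
32 - 18 = 14
14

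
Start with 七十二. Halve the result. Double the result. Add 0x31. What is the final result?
Convert 七十二 (Chinese numeral) → 7×10 + 2 = 72 (decimal)
Start: 72
72 ÷ 2 = 36
36 × 2 = 72
Convert 0x31 (hexadecimal) → 3×16 + 1 = 49 (decimal)
72 + 49 = 121
121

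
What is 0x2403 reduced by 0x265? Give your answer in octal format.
Convert 0x2403 (hexadecimal) → 2×4096 + 4×256 + 3 = 9219 (decimal)
Convert 0x265 (hexadecimal) → 2×256 + 6×16 + 5 = 613 (decimal)
Compute 9219 - 613 = 8606
Convert 8606 (decimal) → 8606 = 2×4096 + 6×64 + 3×8 + 6 → 0o20636 (octal)
0o20636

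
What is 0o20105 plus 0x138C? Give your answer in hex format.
Convert 0o20105 (octal) → 2×4096 + 1×64 + 5 = 8261 (decimal)
Convert 0x138C (hexadecimal) → 1×4096 + 3×256 + 8×16 + 12 = 5004 (decimal)
Compute 8261 + 5004 = 13265
Convert 13265 (decimal) → 13265 = 3×4096 + 3×256 + 13×16 + 1 → 0x33D1 (hexadecimal)
0x33D1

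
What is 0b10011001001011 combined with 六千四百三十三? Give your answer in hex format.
Convert 0b10011001001011 (binary) → 8192 + 1024 + 512 + 64 + 8 + 2 + 1 = 9803 (decimal)
Convert 六千四百三十三 (Chinese numeral) → 6×1000 + 4×100 + 3×10 + 3 = 6433 (decimal)
Compute 9803 + 6433 = 16236
Convert 16236 (decimal) → 16236 = 3×4096 + 15×256 + 6×16 + 12 → 0x3F6C (hexadecimal)
0x3F6C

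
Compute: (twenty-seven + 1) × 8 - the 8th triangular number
Convert twenty-seven (English words) → 27 (decimal)
Convert the 8th triangular number (triangular index) → 8×9/2 = 36 (decimal)
Expression in decimal: (27 + 1) × 8 - 36
Parentheses first: 27 + 1 = 28
Multiply: 28 × 8 = 224
Subtract: 224 - 36 = 188
188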